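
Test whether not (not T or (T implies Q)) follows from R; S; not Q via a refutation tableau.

Initial set: {T R; T S; T not Q; F not (not T or (T implies Q))}.
F not (not T or (T implies Q)): β-rule — branch into T not T  //  T (T implies Q).
  branch 1 (add T not T):
    ○ open, literals {Q=0, R=1, S=1, T=0}.
  branch 2 (add T (T implies Q)):
    T (T implies Q): β-rule — branch into F T  //  T Q.
      branch 2.1 (add F T):
        ○ open, literals {Q=0, R=1, S=1, T=0}.
      branch 2.2 (add T Q):
        × closes — contains both Q and not Q.
1 branch closed, 2 open.
An open branch gives a countermodel: Q=0, R=1, S=1, T=0 (unmentioned atoms arbitrary); the premises hold there but the conclusion fails.

No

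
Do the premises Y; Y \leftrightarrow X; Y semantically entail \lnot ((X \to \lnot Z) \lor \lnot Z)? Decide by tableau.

No

Initial set: {T Y; T (Y \leftrightarrow X); T Y; F \lnot ((X \to \lnot Z) \lor \lnot Z)}.
T (Y \leftrightarrow X): β-rule — branch into T Y, T X  //  F Y, F X.
  branch 1 (add T Y, T X):
    F \lnot ((X \to \lnot Z) \lor \lnot Z): β-rule — branch into T (X \to \lnot Z)  //  T \lnot Z.
      branch 1.1 (add T (X \to \lnot Z)):
        T (X \to \lnot Z): β-rule — branch into F X  //  T \lnot Z.
          branch 1.1.1 (add F X):
            × closes — contains both X and \lnot X.
          branch 1.1.2 (add T \lnot Z):
            ○ open, literals {X=1, Y=1, Z=0}.
      branch 1.2 (add T \lnot Z):
        ○ open, literals {X=1, Y=1, Z=0}.
  branch 2 (add F Y, F X):
    × closes — contains both Y and \lnot Y.
2 branches closed, 2 open.
An open branch gives a countermodel: X=1, Y=1, Z=0 (unmentioned atoms arbitrary); the premises hold there but the conclusion fails.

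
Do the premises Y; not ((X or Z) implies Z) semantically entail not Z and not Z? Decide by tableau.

Initial set: {Y; not ((X or Z) implies Z); not (not Z and not Z)}.
not ((X or Z) implies Z): α-rule — add (X or Z), not Z.
not (not Z and not Z): β-rule — branch into not not Z  //  not not Z.
  branch 1 (add not not Z):
    × closes — contains both Z and not Z.
  branch 2 (add not not Z):
    × closes — contains both Z and not Z.
All 2 branches close.
Every branch closed, so the premises entail the conclusion.

Yes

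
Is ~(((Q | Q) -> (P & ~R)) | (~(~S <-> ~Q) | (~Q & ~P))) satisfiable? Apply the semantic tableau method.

Initial set: {~(((Q | Q) -> (P & ~R)) | (~(~S <-> ~Q) | (~Q & ~P)))}.
~(((Q | Q) -> (P & ~R)) | (~(~S <-> ~Q) | (~Q & ~P))): α-rule — add ~((Q | Q) -> (P & ~R)), ~(~(~S <-> ~Q) | (~Q & ~P)).
~((Q | Q) -> (P & ~R)): α-rule — add (Q | Q), ~(P & ~R).
~(~(~S <-> ~Q) | (~Q & ~P)): α-rule — add ~~(~S <-> ~Q), ~(~Q & ~P).
(Q | Q): β-rule — branch into Q  //  Q.
  branch 1 (add Q):
    ~(P & ~R): β-rule — branch into ~P  //  ~~R.
      branch 1.1 (add ~P):
        ~~(~S <-> ~Q): β-rule — branch into ~S, ~Q  //  ~~S, ~~Q.
          branch 1.1.1 (add ~S, ~Q):
            × closes — contains both Q and ~Q.
          branch 1.1.2 (add ~~S, ~~Q):
            ~(~Q & ~P): β-rule — branch into ~~Q  //  ~~P.
              branch 1.1.2.1 (add ~~Q):
                ○ open, literals {P=false, Q=true, S=true}.
              branch 1.1.2.2 (add ~~P):
                × closes — contains both P and ~P.
      branch 1.2 (add ~~R):
        ~~(~S <-> ~Q): β-rule — branch into ~S, ~Q  //  ~~S, ~~Q.
          branch 1.2.1 (add ~S, ~Q):
            × closes — contains both Q and ~Q.
          branch 1.2.2 (add ~~S, ~~Q):
            ~(~Q & ~P): β-rule — branch into ~~Q  //  ~~P.
              branch 1.2.2.1 (add ~~Q):
                ○ open, literals {Q=true, R=true, S=true}.
              branch 1.2.2.2 (add ~~P):
                ○ open, literals {P=true, Q=true, R=true, S=true}.
  branch 2 (add Q):
    ~(P & ~R): β-rule — branch into ~P  //  ~~R.
      branch 2.1 (add ~P):
        ~~(~S <-> ~Q): β-rule — branch into ~S, ~Q  //  ~~S, ~~Q.
          branch 2.1.1 (add ~S, ~Q):
            × closes — contains both Q and ~Q.
          branch 2.1.2 (add ~~S, ~~Q):
            ~(~Q & ~P): β-rule — branch into ~~Q  //  ~~P.
              branch 2.1.2.1 (add ~~Q):
                ○ open, literals {P=false, Q=true, S=true}.
              branch 2.1.2.2 (add ~~P):
                × closes — contains both P and ~P.
      branch 2.2 (add ~~R):
        ~~(~S <-> ~Q): β-rule — branch into ~S, ~Q  //  ~~S, ~~Q.
          branch 2.2.1 (add ~S, ~Q):
            × closes — contains both Q and ~Q.
          branch 2.2.2 (add ~~S, ~~Q):
            ~(~Q & ~P): β-rule — branch into ~~Q  //  ~~P.
              branch 2.2.2.1 (add ~~Q):
                ○ open, literals {Q=true, R=true, S=true}.
              branch 2.2.2.2 (add ~~P):
                ○ open, literals {P=true, Q=true, R=true, S=true}.
6 branches closed, 6 open.
An open branch gives a satisfying assignment: P=false, Q=true, S=true.

Satisfiable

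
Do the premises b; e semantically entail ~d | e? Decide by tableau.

Yes

Initial set: {b; e; ~(~d | e)}.
~(~d | e): α-rule — add ~~d, ~e.
× closes — contains both e and ~e.
All 1 branch closes.
Every branch closed, so the premises entail the conclusion.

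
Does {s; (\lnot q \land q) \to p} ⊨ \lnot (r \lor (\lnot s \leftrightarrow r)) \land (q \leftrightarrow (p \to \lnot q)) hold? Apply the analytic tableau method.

No

Initial set: {s; ((\lnot q \land q) \to p); \lnot (\lnot (r \lor (\lnot s \leftrightarrow r)) \land (q \leftrightarrow (p \to \lnot q)))}.
((\lnot q \land q) \to p): β-rule — branch into \lnot (\lnot q \land q)  //  p.
  branch 1 (add \lnot (\lnot q \land q)):
    \lnot (\lnot (r \lor (\lnot s \leftrightarrow r)) \land (q \leftrightarrow (p \to \lnot q))): β-rule — branch into \lnot \lnot (r \lor (\lnot s \leftrightarrow r))  //  \lnot (q \leftrightarrow (p \to \lnot q)).
      branch 1.1 (add \lnot \lnot (r \lor (\lnot s \leftrightarrow r))):
        \lnot (\lnot q \land q): β-rule — branch into \lnot \lnot q  //  \lnot q.
          branch 1.1.1 (add \lnot \lnot q):
            \lnot \lnot (r \lor (\lnot s \leftrightarrow r)): β-rule — branch into r  //  (\lnot s \leftrightarrow r).
              branch 1.1.1.1 (add r):
                ○ open, literals {q=T, r=T, s=T}.
              branch 1.1.1.2 (add (\lnot s \leftrightarrow r)):
                (\lnot s \leftrightarrow r): β-rule — branch into \lnot s, r  //  \lnot \lnot s, \lnot r.
                  branch 1.1.1.2.1 (add \lnot s, r):
                    × closes — contains both s and \lnot s.
                  branch 1.1.1.2.2 (add \lnot \lnot s, \lnot r):
                    ○ open, literals {q=T, r=F, s=T}.
          branch 1.1.2 (add \lnot q):
            \lnot \lnot (r \lor (\lnot s \leftrightarrow r)): β-rule — branch into r  //  (\lnot s \leftrightarrow r).
              branch 1.1.2.1 (add r):
                ○ open, literals {q=F, r=T, s=T}.
              branch 1.1.2.2 (add (\lnot s \leftrightarrow r)):
                (\lnot s \leftrightarrow r): β-rule — branch into \lnot s, r  //  \lnot \lnot s, \lnot r.
                  branch 1.1.2.2.1 (add \lnot s, r):
                    × closes — contains both s and \lnot s.
                  branch 1.1.2.2.2 (add \lnot \lnot s, \lnot r):
                    ○ open, literals {q=F, r=F, s=T}.
      branch 1.2 (add \lnot (q \leftrightarrow (p \to \lnot q))):
        \lnot (\lnot q \land q): β-rule — branch into \lnot \lnot q  //  \lnot q.
          branch 1.2.1 (add \lnot \lnot q):
            \lnot (q \leftrightarrow (p \to \lnot q)): β-rule — branch into q, \lnot (p \to \lnot q)  //  \lnot q, (p \to \lnot q).
              branch 1.2.1.1 (add q, \lnot (p \to \lnot q)):
                \lnot (p \to \lnot q): α-rule — add p, \lnot \lnot q.
                ○ open, literals {p=T, q=T, s=T}.
              branch 1.2.1.2 (add \lnot q, (p \to \lnot q)):
                × closes — contains both q and \lnot q.
          branch 1.2.2 (add \lnot q):
            \lnot (q \leftrightarrow (p \to \lnot q)): β-rule — branch into q, \lnot (p \to \lnot q)  //  \lnot q, (p \to \lnot q).
              branch 1.2.2.1 (add q, \lnot (p \to \lnot q)):
                × closes — contains both q and \lnot q.
              branch 1.2.2.2 (add \lnot q, (p \to \lnot q)):
                (p \to \lnot q): β-rule — branch into \lnot p  //  \lnot q.
                  branch 1.2.2.2.1 (add \lnot p):
                    ○ open, literals {p=F, q=F, s=T}.
                  branch 1.2.2.2.2 (add \lnot q):
                    ○ open, literals {q=F, s=T}.
  branch 2 (add p):
    \lnot (\lnot (r \lor (\lnot s \leftrightarrow r)) \land (q \leftrightarrow (p \to \lnot q))): β-rule — branch into \lnot \lnot (r \lor (\lnot s \leftrightarrow r))  //  \lnot (q \leftrightarrow (p \to \lnot q)).
      branch 2.1 (add \lnot \lnot (r \lor (\lnot s \leftrightarrow r))):
        \lnot \lnot (r \lor (\lnot s \leftrightarrow r)): β-rule — branch into r  //  (\lnot s \leftrightarrow r).
          branch 2.1.1 (add r):
            ○ open, literals {p=T, r=T, s=T}.
          branch 2.1.2 (add (\lnot s \leftrightarrow r)):
            (\lnot s \leftrightarrow r): β-rule — branch into \lnot s, r  //  \lnot \lnot s, \lnot r.
              branch 2.1.2.1 (add \lnot s, r):
                × closes — contains both s and \lnot s.
              branch 2.1.2.2 (add \lnot \lnot s, \lnot r):
                ○ open, literals {p=T, r=F, s=T}.
      branch 2.2 (add \lnot (q \leftrightarrow (p \to \lnot q))):
        \lnot (q \leftrightarrow (p \to \lnot q)): β-rule — branch into q, \lnot (p \to \lnot q)  //  \lnot q, (p \to \lnot q).
          branch 2.2.1 (add q, \lnot (p \to \lnot q)):
            \lnot (p \to \lnot q): α-rule — add p, \lnot \lnot q.
            ○ open, literals {p=T, q=T, s=T}.
          branch 2.2.2 (add \lnot q, (p \to \lnot q)):
            (p \to \lnot q): β-rule — branch into \lnot p  //  \lnot q.
              branch 2.2.2.1 (add \lnot p):
                × closes — contains both p and \lnot p.
              branch 2.2.2.2 (add \lnot q):
                ○ open, literals {p=T, q=F, s=T}.
6 branches closed, 11 open.
An open branch gives a countermodel: q=T, r=T, s=T (unmentioned atoms arbitrary); the premises hold there but the conclusion fails.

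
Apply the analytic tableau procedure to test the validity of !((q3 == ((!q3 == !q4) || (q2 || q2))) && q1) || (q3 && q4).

Not valid

Assume the negation and expand:
Initial set: {F (!((q3 == ((!q3 == !q4) || (q2 || q2))) && q1) || (q3 && q4))}.
F (!((q3 == ((!q3 == !q4) || (q2 || q2))) && q1) || (q3 && q4)): α-rule — add F !((q3 == ((!q3 == !q4) || (q2 || q2))) && q1), F (q3 && q4).
F !((q3 == ((!q3 == !q4) || (q2 || q2))) && q1): α-rule — add T (q3 == ((!q3 == !q4) || (q2 || q2))), T q1.
F (q3 && q4): β-rule — branch into F q3  //  F q4.
  branch 1 (add F q3):
    T (q3 == ((!q3 == !q4) || (q2 || q2))): β-rule — branch into T q3, T ((!q3 == !q4) || (q2 || q2))  //  F q3, F ((!q3 == !q4) || (q2 || q2)).
      branch 1.1 (add T q3, T ((!q3 == !q4) || (q2 || q2))):
        × closes — contains both q3 and !q3.
      branch 1.2 (add F q3, F ((!q3 == !q4) || (q2 || q2))):
        F ((!q3 == !q4) || (q2 || q2)): α-rule — add F (!q3 == !q4), F (q2 || q2).
        F (q2 || q2): α-rule — add F q2, F q2.
        F (!q3 == !q4): β-rule — branch into T !q3, F !q4  //  F !q3, T !q4.
          branch 1.2.1 (add T !q3, F !q4):
            ○ open, literals {q1=true, q2=false, q3=false, q4=true}.
          branch 1.2.2 (add F !q3, T !q4):
            × closes — contains both q3 and !q3.
  branch 2 (add F q4):
    T (q3 == ((!q3 == !q4) || (q2 || q2))): β-rule — branch into T q3, T ((!q3 == !q4) || (q2 || q2))  //  F q3, F ((!q3 == !q4) || (q2 || q2)).
      branch 2.1 (add T q3, T ((!q3 == !q4) || (q2 || q2))):
        T ((!q3 == !q4) || (q2 || q2)): β-rule — branch into T (!q3 == !q4)  //  T (q2 || q2).
          branch 2.1.1 (add T (!q3 == !q4)):
            T (!q3 == !q4): β-rule — branch into T !q3, T !q4  //  F !q3, F !q4.
              branch 2.1.1.1 (add T !q3, T !q4):
                × closes — contains both q3 and !q3.
              branch 2.1.1.2 (add F !q3, F !q4):
                × closes — contains both q4 and !q4.
          branch 2.1.2 (add T (q2 || q2)):
            T (q2 || q2): β-rule — branch into T q2  //  T q2.
              branch 2.1.2.1 (add T q2):
                ○ open, literals {q1=true, q2=true, q3=true, q4=false}.
              branch 2.1.2.2 (add T q2):
                ○ open, literals {q1=true, q2=true, q3=true, q4=false}.
      branch 2.2 (add F q3, F ((!q3 == !q4) || (q2 || q2))):
        F ((!q3 == !q4) || (q2 || q2)): α-rule — add F (!q3 == !q4), F (q2 || q2).
        F (q2 || q2): α-rule — add F q2, F q2.
        F (!q3 == !q4): β-rule — branch into T !q3, F !q4  //  F !q3, T !q4.
          branch 2.2.1 (add T !q3, F !q4):
            × closes — contains both q4 and !q4.
          branch 2.2.2 (add F !q3, T !q4):
            × closes — contains both q3 and !q3.
6 branches closed, 3 open.
An open branch gives a countermodel: q1=true, q2=false, q3=false, q4=true (unmentioned atoms arbitrary); under it the original formula is false.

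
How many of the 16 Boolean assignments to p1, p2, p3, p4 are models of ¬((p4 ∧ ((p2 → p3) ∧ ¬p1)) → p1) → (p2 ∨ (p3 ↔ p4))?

Initial set: {T (¬((p4 ∧ ((p2 → p3) ∧ ¬p1)) → p1) → (p2 ∨ (p3 ↔ p4)))}.
T (¬((p4 ∧ ((p2 → p3) ∧ ¬p1)) → p1) → (p2 ∨ (p3 ↔ p4))): β-rule — branch into F ¬((p4 ∧ ((p2 → p3) ∧ ¬p1)) → p1)  //  T (p2 ∨ (p3 ↔ p4)).
  branch 1 (add F ¬((p4 ∧ ((p2 → p3) ∧ ¬p1)) → p1)):
    F ¬((p4 ∧ ((p2 → p3) ∧ ¬p1)) → p1): β-rule — branch into F (p4 ∧ ((p2 → p3) ∧ ¬p1))  //  T p1.
      branch 1.1 (add F (p4 ∧ ((p2 → p3) ∧ ¬p1))):
        F (p4 ∧ ((p2 → p3) ∧ ¬p1)): β-rule — branch into F p4  //  F ((p2 → p3) ∧ ¬p1).
          branch 1.1.1 (add F p4):
            ○ open, literals {p4=false}.
          branch 1.1.2 (add F ((p2 → p3) ∧ ¬p1)):
            F ((p2 → p3) ∧ ¬p1): β-rule — branch into F (p2 → p3)  //  F ¬p1.
              branch 1.1.2.1 (add F (p2 → p3)):
                F (p2 → p3): α-rule — add T p2, F p3.
                ○ open, literals {p2=true, p3=false}.
              branch 1.1.2.2 (add F ¬p1):
                ○ open, literals {p1=true}.
      branch 1.2 (add T p1):
        ○ open, literals {p1=true}.
  branch 2 (add T (p2 ∨ (p3 ↔ p4))):
    T (p2 ∨ (p3 ↔ p4)): β-rule — branch into T p2  //  T (p3 ↔ p4).
      branch 2.1 (add T p2):
        ○ open, literals {p2=true}.
      branch 2.2 (add T (p3 ↔ p4)):
        T (p3 ↔ p4): β-rule — branch into T p3, T p4  //  F p3, F p4.
          branch 2.2.1 (add T p3, T p4):
            ○ open, literals {p3=true, p4=true}.
          branch 2.2.2 (add F p3, F p4):
            ○ open, literals {p3=false, p4=false}.
0 branches closed, 7 open.
Each open branch fixes some atoms; the unmentioned ones are free. Counting distinct full assignments: branch {p4=false} (p1, p2, p3) contributes 8 new; branch {p2=true, p3=false} (p1, p4) contributes 2 new; branch {p1=true} (p2, p3, p4) contributes 3 new; branch {p1=true} (p2, p3, p4) contributes 0 new; branch {p2=true} (p1, p3, p4) contributes 1 new; branch {p3=true, p4=true} (p1, p2) contributes 1 new; branch {p3=false, p4=false} (p1, p2) contributes 0 new. Total: 15.

15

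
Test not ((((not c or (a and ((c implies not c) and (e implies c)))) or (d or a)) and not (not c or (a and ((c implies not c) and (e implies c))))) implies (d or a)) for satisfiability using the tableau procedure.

Initial set: {not ((((not c or (a and ((c implies not c) and (e implies c)))) or (d or a)) and not (not c or (a and ((c implies not c) and (e implies c))))) implies (d or a))}.
not ((((not c or (a and ((c implies not c) and (e implies c)))) or (d or a)) and not (not c or (a and ((c implies not c) and (e implies c))))) implies (d or a)): α-rule — add (((not c or (a and ((c implies not c) and (e implies c)))) or (d or a)) and not (not c or (a and ((c implies not c) and (e implies c))))), not (d or a).
(((not c or (a and ((c implies not c) and (e implies c)))) or (d or a)) and not (not c or (a and ((c implies not c) and (e implies c))))): α-rule — add ((not c or (a and ((c implies not c) and (e implies c)))) or (d or a)), not (not c or (a and ((c implies not c) and (e implies c)))).
not (d or a): α-rule — add not d, not a.
not (not c or (a and ((c implies not c) and (e implies c)))): α-rule — add not not c, not (a and ((c implies not c) and (e implies c))).
((not c or (a and ((c implies not c) and (e implies c)))) or (d or a)): β-rule — branch into (not c or (a and ((c implies not c) and (e implies c))))  //  (d or a).
  branch 1 (add (not c or (a and ((c implies not c) and (e implies c))))):
    not (a and ((c implies not c) and (e implies c))): β-rule — branch into not a  //  not ((c implies not c) and (e implies c)).
      branch 1.1 (add not a):
        (not c or (a and ((c implies not c) and (e implies c)))): β-rule — branch into not c  //  (a and ((c implies not c) and (e implies c))).
          branch 1.1.1 (add not c):
            × closes — contains both c and not c.
          branch 1.1.2 (add (a and ((c implies not c) and (e implies c)))):
            (a and ((c implies not c) and (e implies c))): α-rule — add a, ((c implies not c) and (e implies c)).
            × closes — contains both a and not a.
      branch 1.2 (add not ((c implies not c) and (e implies c))):
        (not c or (a and ((c implies not c) and (e implies c)))): β-rule — branch into not c  //  (a and ((c implies not c) and (e implies c))).
          branch 1.2.1 (add not c):
            × closes — contains both c and not c.
          branch 1.2.2 (add (a and ((c implies not c) and (e implies c)))):
            (a and ((c implies not c) and (e implies c))): α-rule — add a, ((c implies not c) and (e implies c)).
            × closes — contains both a and not a.
  branch 2 (add (d or a)):
    not (a and ((c implies not c) and (e implies c))): β-rule — branch into not a  //  not ((c implies not c) and (e implies c)).
      branch 2.1 (add not a):
        (d or a): β-rule — branch into d  //  a.
          branch 2.1.1 (add d):
            × closes — contains both d and not d.
          branch 2.1.2 (add a):
            × closes — contains both a and not a.
      branch 2.2 (add not ((c implies not c) and (e implies c))):
        (d or a): β-rule — branch into d  //  a.
          branch 2.2.1 (add d):
            × closes — contains both d and not d.
          branch 2.2.2 (add a):
            × closes — contains both a and not a.
All 8 branches close.
Every branch closed; the formula is unsatisfiable.

Unsatisfiable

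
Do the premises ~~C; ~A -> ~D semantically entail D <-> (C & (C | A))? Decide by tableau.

No

Initial set: {T ~~C; T (~A -> ~D); F (D <-> (C & (C | A)))}.
T ~~C: drop double negation, giving T C.
T (~A -> ~D): β-rule — branch into F ~A  //  T ~D.
  branch 1 (add F ~A):
    F (D <-> (C & (C | A))): β-rule — branch into T D, F (C & (C | A))  //  F D, T (C & (C | A)).
      branch 1.1 (add T D, F (C & (C | A))):
        F (C & (C | A)): β-rule — branch into F C  //  F (C | A).
          branch 1.1.1 (add F C):
            × closes — contains both C and ~C.
          branch 1.1.2 (add F (C | A)):
            F (C | A): α-rule — add F C, F A.
            × closes — contains both C and ~C.
      branch 1.2 (add F D, T (C & (C | A))):
        T (C & (C | A)): α-rule — add T C, T (C | A).
        T (C | A): β-rule — branch into T C  //  T A.
          branch 1.2.1 (add T C):
            ○ open, literals {A=1, C=1, D=0}.
          branch 1.2.2 (add T A):
            ○ open, literals {A=1, C=1, D=0}.
  branch 2 (add T ~D):
    F (D <-> (C & (C | A))): β-rule — branch into T D, F (C & (C | A))  //  F D, T (C & (C | A)).
      branch 2.1 (add T D, F (C & (C | A))):
        × closes — contains both D and ~D.
      branch 2.2 (add F D, T (C & (C | A))):
        T (C & (C | A)): α-rule — add T C, T (C | A).
        T (C | A): β-rule — branch into T C  //  T A.
          branch 2.2.1 (add T C):
            ○ open, literals {C=1, D=0}.
          branch 2.2.2 (add T A):
            ○ open, literals {A=1, C=1, D=0}.
3 branches closed, 4 open.
An open branch gives a countermodel: A=1, C=1, D=0 (unmentioned atoms arbitrary); the premises hold there but the conclusion fails.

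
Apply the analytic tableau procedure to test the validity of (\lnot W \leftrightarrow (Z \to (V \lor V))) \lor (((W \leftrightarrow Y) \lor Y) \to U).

Assume the negation and expand:
Initial set: {F ((\lnot W \leftrightarrow (Z \to (V \lor V))) \lor (((W \leftrightarrow Y) \lor Y) \to U))}.
F ((\lnot W \leftrightarrow (Z \to (V \lor V))) \lor (((W \leftrightarrow Y) \lor Y) \to U)): α-rule — add F (\lnot W \leftrightarrow (Z \to (V \lor V))), F (((W \leftrightarrow Y) \lor Y) \to U).
F (((W \leftrightarrow Y) \lor Y) \to U): α-rule — add T ((W \leftrightarrow Y) \lor Y), F U.
F (\lnot W \leftrightarrow (Z \to (V \lor V))): β-rule — branch into T \lnot W, F (Z \to (V \lor V))  //  F \lnot W, T (Z \to (V \lor V)).
  branch 1 (add T \lnot W, F (Z \to (V \lor V))):
    F (Z \to (V \lor V)): α-rule — add T Z, F (V \lor V).
    F (V \lor V): α-rule — add F V, F V.
    T ((W \leftrightarrow Y) \lor Y): β-rule — branch into T (W \leftrightarrow Y)  //  T Y.
      branch 1.1 (add T (W \leftrightarrow Y)):
        T (W \leftrightarrow Y): β-rule — branch into T W, T Y  //  F W, F Y.
          branch 1.1.1 (add T W, T Y):
            × closes — contains both W and \lnot W.
          branch 1.1.2 (add F W, F Y):
            ○ open, literals {U=false, V=false, W=false, Y=false, Z=true}.
      branch 1.2 (add T Y):
        ○ open, literals {U=false, V=false, W=false, Y=true, Z=true}.
  branch 2 (add F \lnot W, T (Z \to (V \lor V))):
    T ((W \leftrightarrow Y) \lor Y): β-rule — branch into T (W \leftrightarrow Y)  //  T Y.
      branch 2.1 (add T (W \leftrightarrow Y)):
        T (Z \to (V \lor V)): β-rule — branch into F Z  //  T (V \lor V).
          branch 2.1.1 (add F Z):
            T (W \leftrightarrow Y): β-rule — branch into T W, T Y  //  F W, F Y.
              branch 2.1.1.1 (add T W, T Y):
                ○ open, literals {U=false, W=true, Y=true, Z=false}.
              branch 2.1.1.2 (add F W, F Y):
                × closes — contains both W and \lnot W.
          branch 2.1.2 (add T (V \lor V)):
            T (W \leftrightarrow Y): β-rule — branch into T W, T Y  //  F W, F Y.
              branch 2.1.2.1 (add T W, T Y):
                T (V \lor V): β-rule — branch into T V  //  T V.
                  branch 2.1.2.1.1 (add T V):
                    ○ open, literals {U=false, V=true, W=true, Y=true}.
                  branch 2.1.2.1.2 (add T V):
                    ○ open, literals {U=false, V=true, W=true, Y=true}.
              branch 2.1.2.2 (add F W, F Y):
                × closes — contains both W and \lnot W.
      branch 2.2 (add T Y):
        T (Z \to (V \lor V)): β-rule — branch into F Z  //  T (V \lor V).
          branch 2.2.1 (add F Z):
            ○ open, literals {U=false, W=true, Y=true, Z=false}.
          branch 2.2.2 (add T (V \lor V)):
            T (V \lor V): β-rule — branch into T V  //  T V.
              branch 2.2.2.1 (add T V):
                ○ open, literals {U=false, V=true, W=true, Y=true}.
              branch 2.2.2.2 (add T V):
                ○ open, literals {U=false, V=true, W=true, Y=true}.
3 branches closed, 8 open.
An open branch gives a countermodel: U=false, V=false, W=false, Y=false, Z=true (unmentioned atoms arbitrary); under it the original formula is false.

Not valid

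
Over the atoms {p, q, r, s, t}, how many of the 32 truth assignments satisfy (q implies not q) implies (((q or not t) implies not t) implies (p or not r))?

Initial set: {T ((q implies not q) implies (((q or not t) implies not t) implies (p or not r)))}.
T ((q implies not q) implies (((q or not t) implies not t) implies (p or not r))): β-rule — branch into F (q implies not q)  //  T (((q or not t) implies not t) implies (p or not r)).
  branch 1 (add F (q implies not q)):
    F (q implies not q): α-rule — add T q, F not q.
    ○ open, literals {q=1}.
  branch 2 (add T (((q or not t) implies not t) implies (p or not r))):
    T (((q or not t) implies not t) implies (p or not r)): β-rule — branch into F ((q or not t) implies not t)  //  T (p or not r).
      branch 2.1 (add F ((q or not t) implies not t)):
        F ((q or not t) implies not t): α-rule — add T (q or not t), F not t.
        T (q or not t): β-rule — branch into T q  //  T not t.
          branch 2.1.1 (add T q):
            ○ open, literals {q=1, t=1}.
          branch 2.1.2 (add T not t):
            × closes — contains both t and not t.
      branch 2.2 (add T (p or not r)):
        T (p or not r): β-rule — branch into T p  //  T not r.
          branch 2.2.1 (add T p):
            ○ open, literals {p=1}.
          branch 2.2.2 (add T not r):
            ○ open, literals {r=0}.
1 branch closed, 4 open.
Each open branch fixes some atoms; the unmentioned ones are free. Counting distinct full assignments: branch {q=1} (p, r, s, t) contributes 16 new; branch {q=1, t=1} (p, r, s) contributes 0 new; branch {p=1} (q, r, s, t) contributes 8 new; branch {r=0} (p, q, s, t) contributes 4 new. Total: 28.

28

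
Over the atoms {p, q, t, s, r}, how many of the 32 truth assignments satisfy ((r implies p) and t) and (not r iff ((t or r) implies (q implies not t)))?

Initial set: {(((r implies p) and t) and (not r iff ((t or r) implies (q implies not t))))}.
(((r implies p) and t) and (not r iff ((t or r) implies (q implies not t)))): α-rule — add ((r implies p) and t), (not r iff ((t or r) implies (q implies not t))).
((r implies p) and t): α-rule — add (r implies p), t.
(not r iff ((t or r) implies (q implies not t))): β-rule — branch into not r, ((t or r) implies (q implies not t))  //  not not r, not ((t or r) implies (q implies not t)).
  branch 1 (add not r, ((t or r) implies (q implies not t))):
    (r implies p): β-rule — branch into not r  //  p.
      branch 1.1 (add not r):
        ((t or r) implies (q implies not t)): β-rule — branch into not (t or r)  //  (q implies not t).
          branch 1.1.1 (add not (t or r)):
            not (t or r): α-rule — add not t, not r.
            × closes — contains both t and not t.
          branch 1.1.2 (add (q implies not t)):
            (q implies not t): β-rule — branch into not q  //  not t.
              branch 1.1.2.1 (add not q):
                ○ open, literals {q=0, r=0, t=1}.
              branch 1.1.2.2 (add not t):
                × closes — contains both t and not t.
      branch 1.2 (add p):
        ((t or r) implies (q implies not t)): β-rule — branch into not (t or r)  //  (q implies not t).
          branch 1.2.1 (add not (t or r)):
            not (t or r): α-rule — add not t, not r.
            × closes — contains both t and not t.
          branch 1.2.2 (add (q implies not t)):
            (q implies not t): β-rule — branch into not q  //  not t.
              branch 1.2.2.1 (add not q):
                ○ open, literals {p=1, q=0, r=0, t=1}.
              branch 1.2.2.2 (add not t):
                × closes — contains both t and not t.
  branch 2 (add not not r, not ((t or r) implies (q implies not t))):
    not ((t or r) implies (q implies not t)): α-rule — add (t or r), not (q implies not t).
    not (q implies not t): α-rule — add q, not not t.
    (r implies p): β-rule — branch into not r  //  p.
      branch 2.1 (add not r):
        × closes — contains both r and not r.
      branch 2.2 (add p):
        (t or r): β-rule — branch into t  //  r.
          branch 2.2.1 (add t):
            ○ open, literals {p=1, q=1, r=1, t=1}.
          branch 2.2.2 (add r):
            ○ open, literals {p=1, q=1, r=1, t=1}.
5 branches closed, 4 open.
Each open branch fixes some atoms; the unmentioned ones are free. Counting distinct full assignments: branch {q=0, r=0, t=1} (p, s) contributes 4 new; branch {p=1, q=0, r=0, t=1} (s) contributes 0 new; branch {p=1, q=1, r=1, t=1} (s) contributes 2 new; branch {p=1, q=1, r=1, t=1} (s) contributes 0 new. Total: 6.

6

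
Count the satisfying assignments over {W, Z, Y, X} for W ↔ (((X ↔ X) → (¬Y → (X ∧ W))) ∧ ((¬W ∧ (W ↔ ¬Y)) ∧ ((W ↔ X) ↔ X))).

Initial set: {(W ↔ (((X ↔ X) → (¬Y → (X ∧ W))) ∧ ((¬W ∧ (W ↔ ¬Y)) ∧ ((W ↔ X) ↔ X))))}.
(W ↔ (((X ↔ X) → (¬Y → (X ∧ W))) ∧ ((¬W ∧ (W ↔ ¬Y)) ∧ ((W ↔ X) ↔ X)))): β-rule — branch into W, (((X ↔ X) → (¬Y → (X ∧ W))) ∧ ((¬W ∧ (W ↔ ¬Y)) ∧ ((W ↔ X) ↔ X)))  //  ¬W, ¬(((X ↔ X) → (¬Y → (X ∧ W))) ∧ ((¬W ∧ (W ↔ ¬Y)) ∧ ((W ↔ X) ↔ X))).
  branch 1 (add W, (((X ↔ X) → (¬Y → (X ∧ W))) ∧ ((¬W ∧ (W ↔ ¬Y)) ∧ ((W ↔ X) ↔ X)))):
    (((X ↔ X) → (¬Y → (X ∧ W))) ∧ ((¬W ∧ (W ↔ ¬Y)) ∧ ((W ↔ X) ↔ X))): α-rule — add ((X ↔ X) → (¬Y → (X ∧ W))), ((¬W ∧ (W ↔ ¬Y)) ∧ ((W ↔ X) ↔ X)).
    ((¬W ∧ (W ↔ ¬Y)) ∧ ((W ↔ X) ↔ X)): α-rule — add (¬W ∧ (W ↔ ¬Y)), ((W ↔ X) ↔ X).
    (¬W ∧ (W ↔ ¬Y)): α-rule — add ¬W, (W ↔ ¬Y).
    × closes — contains both W and ¬W.
  branch 2 (add ¬W, ¬(((X ↔ X) → (¬Y → (X ∧ W))) ∧ ((¬W ∧ (W ↔ ¬Y)) ∧ ((W ↔ X) ↔ X)))):
    ¬(((X ↔ X) → (¬Y → (X ∧ W))) ∧ ((¬W ∧ (W ↔ ¬Y)) ∧ ((W ↔ X) ↔ X))): β-rule — branch into ¬((X ↔ X) → (¬Y → (X ∧ W)))  //  ¬((¬W ∧ (W ↔ ¬Y)) ∧ ((W ↔ X) ↔ X)).
      branch 2.1 (add ¬((X ↔ X) → (¬Y → (X ∧ W)))):
        ¬((X ↔ X) → (¬Y → (X ∧ W))): α-rule — add (X ↔ X), ¬(¬Y → (X ∧ W)).
        ¬(¬Y → (X ∧ W)): α-rule — add ¬Y, ¬(X ∧ W).
        (X ↔ X): β-rule — branch into X, X  //  ¬X, ¬X.
          branch 2.1.1 (add X, X):
            ¬(X ∧ W): β-rule — branch into ¬X  //  ¬W.
              branch 2.1.1.1 (add ¬X):
                × closes — contains both X and ¬X.
              branch 2.1.1.2 (add ¬W):
                ○ open, literals {W=F, X=T, Y=F}.
          branch 2.1.2 (add ¬X, ¬X):
            ¬(X ∧ W): β-rule — branch into ¬X  //  ¬W.
              branch 2.1.2.1 (add ¬X):
                ○ open, literals {W=F, X=F, Y=F}.
              branch 2.1.2.2 (add ¬W):
                ○ open, literals {W=F, X=F, Y=F}.
      branch 2.2 (add ¬((¬W ∧ (W ↔ ¬Y)) ∧ ((W ↔ X) ↔ X))):
        ¬((¬W ∧ (W ↔ ¬Y)) ∧ ((W ↔ X) ↔ X)): β-rule — branch into ¬(¬W ∧ (W ↔ ¬Y))  //  ¬((W ↔ X) ↔ X).
          branch 2.2.1 (add ¬(¬W ∧ (W ↔ ¬Y))):
            ¬(¬W ∧ (W ↔ ¬Y)): β-rule — branch into ¬¬W  //  ¬(W ↔ ¬Y).
              branch 2.2.1.1 (add ¬¬W):
                × closes — contains both W and ¬W.
              branch 2.2.1.2 (add ¬(W ↔ ¬Y)):
                ¬(W ↔ ¬Y): β-rule — branch into W, ¬¬Y  //  ¬W, ¬Y.
                  branch 2.2.1.2.1 (add W, ¬¬Y):
                    × closes — contains both W and ¬W.
                  branch 2.2.1.2.2 (add ¬W, ¬Y):
                    ○ open, literals {W=F, Y=F}.
          branch 2.2.2 (add ¬((W ↔ X) ↔ X)):
            ¬((W ↔ X) ↔ X): β-rule — branch into (W ↔ X), ¬X  //  ¬(W ↔ X), X.
              branch 2.2.2.1 (add (W ↔ X), ¬X):
                (W ↔ X): β-rule — branch into W, X  //  ¬W, ¬X.
                  branch 2.2.2.1.1 (add W, X):
                    × closes — contains both W and ¬W.
                  branch 2.2.2.1.2 (add ¬W, ¬X):
                    ○ open, literals {W=F, X=F}.
              branch 2.2.2.2 (add ¬(W ↔ X), X):
                ¬(W ↔ X): β-rule — branch into W, ¬X  //  ¬W, X.
                  branch 2.2.2.2.1 (add W, ¬X):
                    × closes — contains both W and ¬W.
                  branch 2.2.2.2.2 (add ¬W, X):
                    ○ open, literals {W=F, X=T}.
6 branches closed, 6 open.
Each open branch fixes some atoms; the unmentioned ones are free. Counting distinct full assignments: branch {W=F, X=T, Y=F} (Z) contributes 2 new; branch {W=F, X=F, Y=F} (Z) contributes 2 new; branch {W=F, X=F, Y=F} (Z) contributes 0 new; branch {W=F, Y=F} (Z, X) contributes 0 new; branch {W=F, X=F} (Z, Y) contributes 2 new; branch {W=F, X=T} (Z, Y) contributes 2 new. Total: 8.

8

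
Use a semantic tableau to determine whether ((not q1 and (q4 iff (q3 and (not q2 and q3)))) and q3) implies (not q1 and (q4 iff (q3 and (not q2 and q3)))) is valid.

Valid

Assume the negation and expand:
Initial set: {not (((not q1 and (q4 iff (q3 and (not q2 and q3)))) and q3) implies (not q1 and (q4 iff (q3 and (not q2 and q3)))))}.
not (((not q1 and (q4 iff (q3 and (not q2 and q3)))) and q3) implies (not q1 and (q4 iff (q3 and (not q2 and q3))))): α-rule — add ((not q1 and (q4 iff (q3 and (not q2 and q3)))) and q3), not (not q1 and (q4 iff (q3 and (not q2 and q3)))).
((not q1 and (q4 iff (q3 and (not q2 and q3)))) and q3): α-rule — add (not q1 and (q4 iff (q3 and (not q2 and q3)))), q3.
(not q1 and (q4 iff (q3 and (not q2 and q3)))): α-rule — add not q1, (q4 iff (q3 and (not q2 and q3))).
not (not q1 and (q4 iff (q3 and (not q2 and q3)))): β-rule — branch into not not q1  //  not (q4 iff (q3 and (not q2 and q3))).
  branch 1 (add not not q1):
    × closes — contains both q1 and not q1.
  branch 2 (add not (q4 iff (q3 and (not q2 and q3)))):
    (q4 iff (q3 and (not q2 and q3))): β-rule — branch into q4, (q3 and (not q2 and q3))  //  not q4, not (q3 and (not q2 and q3)).
      branch 2.1 (add q4, (q3 and (not q2 and q3))):
        (q3 and (not q2 and q3)): α-rule — add q3, (not q2 and q3).
        (not q2 and q3): α-rule — add not q2, q3.
        not (q4 iff (q3 and (not q2 and q3))): β-rule — branch into q4, not (q3 and (not q2 and q3))  //  not q4, (q3 and (not q2 and q3)).
          branch 2.1.1 (add q4, not (q3 and (not q2 and q3))):
            not (q3 and (not q2 and q3)): β-rule — branch into not q3  //  not (not q2 and q3).
              branch 2.1.1.1 (add not q3):
                × closes — contains both q3 and not q3.
              branch 2.1.1.2 (add not (not q2 and q3)):
                not (not q2 and q3): β-rule — branch into not not q2  //  not q3.
                  branch 2.1.1.2.1 (add not not q2):
                    × closes — contains both q2 and not q2.
                  branch 2.1.1.2.2 (add not q3):
                    × closes — contains both q3 and not q3.
          branch 2.1.2 (add not q4, (q3 and (not q2 and q3))):
            × closes — contains both q4 and not q4.
      branch 2.2 (add not q4, not (q3 and (not q2 and q3))):
        not (q4 iff (q3 and (not q2 and q3))): β-rule — branch into q4, not (q3 and (not q2 and q3))  //  not q4, (q3 and (not q2 and q3)).
          branch 2.2.1 (add q4, not (q3 and (not q2 and q3))):
            × closes — contains both q4 and not q4.
          branch 2.2.2 (add not q4, (q3 and (not q2 and q3))):
            (q3 and (not q2 and q3)): α-rule — add q3, (not q2 and q3).
            (not q2 and q3): α-rule — add not q2, q3.
            not (q3 and (not q2 and q3)): β-rule — branch into not q3  //  not (not q2 and q3).
              branch 2.2.2.1 (add not q3):
                × closes — contains both q3 and not q3.
              branch 2.2.2.2 (add not (not q2 and q3)):
                not (not q2 and q3): β-rule — branch into not not q2  //  not q3.
                  branch 2.2.2.2.1 (add not not q2):
                    × closes — contains both q2 and not q2.
                  branch 2.2.2.2.2 (add not q3):
                    × closes — contains both q3 and not q3.
All 9 branches close.
Every branch closed, so the negation is unsatisfiable and the formula is valid.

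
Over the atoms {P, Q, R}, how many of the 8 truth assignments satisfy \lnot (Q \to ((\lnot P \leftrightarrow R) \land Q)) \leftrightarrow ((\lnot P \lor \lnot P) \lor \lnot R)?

Initial set: {(\lnot (Q \to ((\lnot P \leftrightarrow R) \land Q)) \leftrightarrow ((\lnot P \lor \lnot P) \lor \lnot R))}.
(\lnot (Q \to ((\lnot P \leftrightarrow R) \land Q)) \leftrightarrow ((\lnot P \lor \lnot P) \lor \lnot R)): β-rule — branch into \lnot (Q \to ((\lnot P \leftrightarrow R) \land Q)), ((\lnot P \lor \lnot P) \lor \lnot R)  //  \lnot \lnot (Q \to ((\lnot P \leftrightarrow R) \land Q)), \lnot ((\lnot P \lor \lnot P) \lor \lnot R).
  branch 1 (add \lnot (Q \to ((\lnot P \leftrightarrow R) \land Q)), ((\lnot P \lor \lnot P) \lor \lnot R)):
    \lnot (Q \to ((\lnot P \leftrightarrow R) \land Q)): α-rule — add Q, \lnot ((\lnot P \leftrightarrow R) \land Q).
    ((\lnot P \lor \lnot P) \lor \lnot R): β-rule — branch into (\lnot P \lor \lnot P)  //  \lnot R.
      branch 1.1 (add (\lnot P \lor \lnot P)):
        \lnot ((\lnot P \leftrightarrow R) \land Q): β-rule — branch into \lnot (\lnot P \leftrightarrow R)  //  \lnot Q.
          branch 1.1.1 (add \lnot (\lnot P \leftrightarrow R)):
            (\lnot P \lor \lnot P): β-rule — branch into \lnot P  //  \lnot P.
              branch 1.1.1.1 (add \lnot P):
                \lnot (\lnot P \leftrightarrow R): β-rule — branch into \lnot P, \lnot R  //  \lnot \lnot P, R.
                  branch 1.1.1.1.1 (add \lnot P, \lnot R):
                    ○ open, literals {P=0, Q=1, R=0}.
                  branch 1.1.1.1.2 (add \lnot \lnot P, R):
                    × closes — contains both P and \lnot P.
              branch 1.1.1.2 (add \lnot P):
                \lnot (\lnot P \leftrightarrow R): β-rule — branch into \lnot P, \lnot R  //  \lnot \lnot P, R.
                  branch 1.1.1.2.1 (add \lnot P, \lnot R):
                    ○ open, literals {P=0, Q=1, R=0}.
                  branch 1.1.1.2.2 (add \lnot \lnot P, R):
                    × closes — contains both P and \lnot P.
          branch 1.1.2 (add \lnot Q):
            × closes — contains both Q and \lnot Q.
      branch 1.2 (add \lnot R):
        \lnot ((\lnot P \leftrightarrow R) \land Q): β-rule — branch into \lnot (\lnot P \leftrightarrow R)  //  \lnot Q.
          branch 1.2.1 (add \lnot (\lnot P \leftrightarrow R)):
            \lnot (\lnot P \leftrightarrow R): β-rule — branch into \lnot P, \lnot R  //  \lnot \lnot P, R.
              branch 1.2.1.1 (add \lnot P, \lnot R):
                ○ open, literals {P=0, Q=1, R=0}.
              branch 1.2.1.2 (add \lnot \lnot P, R):
                × closes — contains both R and \lnot R.
          branch 1.2.2 (add \lnot Q):
            × closes — contains both Q and \lnot Q.
  branch 2 (add \lnot \lnot (Q \to ((\lnot P \leftrightarrow R) \land Q)), \lnot ((\lnot P \lor \lnot P) \lor \lnot R)):
    \lnot ((\lnot P \lor \lnot P) \lor \lnot R): α-rule — add \lnot (\lnot P \lor \lnot P), \lnot \lnot R.
    \lnot (\lnot P \lor \lnot P): α-rule — add \lnot \lnot P, \lnot \lnot P.
    \lnot \lnot (Q \to ((\lnot P \leftrightarrow R) \land Q)): β-rule — branch into \lnot Q  //  ((\lnot P \leftrightarrow R) \land Q).
      branch 2.1 (add \lnot Q):
        ○ open, literals {P=1, Q=0, R=1}.
      branch 2.2 (add ((\lnot P \leftrightarrow R) \land Q)):
        ((\lnot P \leftrightarrow R) \land Q): α-rule — add (\lnot P \leftrightarrow R), Q.
        (\lnot P \leftrightarrow R): β-rule — branch into \lnot P, R  //  \lnot \lnot P, \lnot R.
          branch 2.2.1 (add \lnot P, R):
            × closes — contains both P and \lnot P.
          branch 2.2.2 (add \lnot \lnot P, \lnot R):
            × closes — contains both R and \lnot R.
7 branches closed, 4 open.
Each open branch fixes some atoms; the unmentioned ones are free. Counting distinct full assignments: branch {P=0, Q=1, R=0} (none free) contributes 1 new; branch {P=0, Q=1, R=0} (none free) contributes 0 new; branch {P=0, Q=1, R=0} (none free) contributes 0 new; branch {P=1, Q=0, R=1} (none free) contributes 1 new. Total: 2.

2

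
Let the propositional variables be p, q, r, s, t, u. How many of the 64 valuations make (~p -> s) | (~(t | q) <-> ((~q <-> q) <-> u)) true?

Initial set: {((~p -> s) | (~(t | q) <-> ((~q <-> q) <-> u)))}.
((~p -> s) | (~(t | q) <-> ((~q <-> q) <-> u))): β-rule — branch into (~p -> s)  //  (~(t | q) <-> ((~q <-> q) <-> u)).
  branch 1 (add (~p -> s)):
    (~p -> s): β-rule — branch into ~~p  //  s.
      branch 1.1 (add ~~p):
        ○ open, literals {p=T}.
      branch 1.2 (add s):
        ○ open, literals {s=T}.
  branch 2 (add (~(t | q) <-> ((~q <-> q) <-> u))):
    (~(t | q) <-> ((~q <-> q) <-> u)): β-rule — branch into ~(t | q), ((~q <-> q) <-> u)  //  ~~(t | q), ~((~q <-> q) <-> u).
      branch 2.1 (add ~(t | q), ((~q <-> q) <-> u)):
        ~(t | q): α-rule — add ~t, ~q.
        ((~q <-> q) <-> u): β-rule — branch into (~q <-> q), u  //  ~(~q <-> q), ~u.
          branch 2.1.1 (add (~q <-> q), u):
            (~q <-> q): β-rule — branch into ~q, q  //  ~~q, ~q.
              branch 2.1.1.1 (add ~q, q):
                × closes — contains both q and ~q.
              branch 2.1.1.2 (add ~~q, ~q):
                × closes — contains both q and ~q.
          branch 2.1.2 (add ~(~q <-> q), ~u):
            ~(~q <-> q): β-rule — branch into ~q, ~q  //  ~~q, q.
              branch 2.1.2.1 (add ~q, ~q):
                ○ open, literals {q=F, t=F, u=F}.
              branch 2.1.2.2 (add ~~q, q):
                × closes — contains both q and ~q.
      branch 2.2 (add ~~(t | q), ~((~q <-> q) <-> u)):
        ~~(t | q): β-rule — branch into t  //  q.
          branch 2.2.1 (add t):
            ~((~q <-> q) <-> u): β-rule — branch into (~q <-> q), ~u  //  ~(~q <-> q), u.
              branch 2.2.1.1 (add (~q <-> q), ~u):
                (~q <-> q): β-rule — branch into ~q, q  //  ~~q, ~q.
                  branch 2.2.1.1.1 (add ~q, q):
                    × closes — contains both q and ~q.
                  branch 2.2.1.1.2 (add ~~q, ~q):
                    × closes — contains both q and ~q.
              branch 2.2.1.2 (add ~(~q <-> q), u):
                ~(~q <-> q): β-rule — branch into ~q, ~q  //  ~~q, q.
                  branch 2.2.1.2.1 (add ~q, ~q):
                    ○ open, literals {q=F, t=T, u=T}.
                  branch 2.2.1.2.2 (add ~~q, q):
                    ○ open, literals {q=T, t=T, u=T}.
          branch 2.2.2 (add q):
            ~((~q <-> q) <-> u): β-rule — branch into (~q <-> q), ~u  //  ~(~q <-> q), u.
              branch 2.2.2.1 (add (~q <-> q), ~u):
                (~q <-> q): β-rule — branch into ~q, q  //  ~~q, ~q.
                  branch 2.2.2.1.1 (add ~q, q):
                    × closes — contains both q and ~q.
                  branch 2.2.2.1.2 (add ~~q, ~q):
                    × closes — contains both q and ~q.
              branch 2.2.2.2 (add ~(~q <-> q), u):
                ~(~q <-> q): β-rule — branch into ~q, ~q  //  ~~q, q.
                  branch 2.2.2.2.1 (add ~q, ~q):
                    × closes — contains both q and ~q.
                  branch 2.2.2.2.2 (add ~~q, q):
                    ○ open, literals {q=T, u=T}.
8 branches closed, 6 open.
Each open branch fixes some atoms; the unmentioned ones are free. Counting distinct full assignments: branch {p=T} (q, r, s, t, u) contributes 32 new; branch {s=T} (p, q, r, t, u) contributes 16 new; branch {q=F, t=F, u=F} (p, r, s) contributes 2 new; branch {q=F, t=T, u=T} (p, r, s) contributes 2 new; branch {q=T, t=T, u=T} (p, r, s) contributes 2 new; branch {q=T, u=T} (p, r, s, t) contributes 2 new. Total: 56.

56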